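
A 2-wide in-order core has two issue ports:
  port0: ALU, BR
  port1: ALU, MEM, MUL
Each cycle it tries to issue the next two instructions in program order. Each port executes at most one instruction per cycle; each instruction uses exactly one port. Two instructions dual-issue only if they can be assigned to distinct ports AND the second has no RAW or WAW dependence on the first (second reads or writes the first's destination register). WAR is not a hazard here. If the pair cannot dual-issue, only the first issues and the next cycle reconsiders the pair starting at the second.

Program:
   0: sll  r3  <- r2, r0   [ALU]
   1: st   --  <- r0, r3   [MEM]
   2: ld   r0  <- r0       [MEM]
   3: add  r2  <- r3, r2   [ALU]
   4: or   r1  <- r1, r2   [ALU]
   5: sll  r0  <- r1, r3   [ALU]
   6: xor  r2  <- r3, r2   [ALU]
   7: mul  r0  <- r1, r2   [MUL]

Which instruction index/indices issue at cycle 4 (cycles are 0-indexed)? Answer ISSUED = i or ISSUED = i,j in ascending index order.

0. sll @i0  | RAW r3
1. st @i1  | no-port MEM/MEM
2. ld;add @i2,i3  | 2-wide
3. or @i4  | RAW r1
4. sll;xor @i5,i6  | 2-wide
5. mul @i7  | tail

ISSUED = 5,6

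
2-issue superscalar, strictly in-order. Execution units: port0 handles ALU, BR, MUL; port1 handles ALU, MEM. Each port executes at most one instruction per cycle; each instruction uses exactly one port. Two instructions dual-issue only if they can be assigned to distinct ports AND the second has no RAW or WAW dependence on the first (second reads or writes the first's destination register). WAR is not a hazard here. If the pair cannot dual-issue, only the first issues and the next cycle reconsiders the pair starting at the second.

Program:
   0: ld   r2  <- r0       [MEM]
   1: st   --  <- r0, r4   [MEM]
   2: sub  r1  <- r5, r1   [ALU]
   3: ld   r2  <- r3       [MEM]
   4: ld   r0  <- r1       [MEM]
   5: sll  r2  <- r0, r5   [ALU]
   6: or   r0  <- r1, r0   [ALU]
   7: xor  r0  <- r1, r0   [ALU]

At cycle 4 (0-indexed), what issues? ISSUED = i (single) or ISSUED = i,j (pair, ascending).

t=0 i0:ld ; no-port MEM/MEM
t=1 i1/i2:st/sub ; 2-wide
t=2 i3:ld ; no-port MEM/MEM
t=3 i4:ld ; RAW r0
t=4 i5/i6:sll/or ; 2-wide
t=5 i7:xor ; tail

ISSUED = 5,6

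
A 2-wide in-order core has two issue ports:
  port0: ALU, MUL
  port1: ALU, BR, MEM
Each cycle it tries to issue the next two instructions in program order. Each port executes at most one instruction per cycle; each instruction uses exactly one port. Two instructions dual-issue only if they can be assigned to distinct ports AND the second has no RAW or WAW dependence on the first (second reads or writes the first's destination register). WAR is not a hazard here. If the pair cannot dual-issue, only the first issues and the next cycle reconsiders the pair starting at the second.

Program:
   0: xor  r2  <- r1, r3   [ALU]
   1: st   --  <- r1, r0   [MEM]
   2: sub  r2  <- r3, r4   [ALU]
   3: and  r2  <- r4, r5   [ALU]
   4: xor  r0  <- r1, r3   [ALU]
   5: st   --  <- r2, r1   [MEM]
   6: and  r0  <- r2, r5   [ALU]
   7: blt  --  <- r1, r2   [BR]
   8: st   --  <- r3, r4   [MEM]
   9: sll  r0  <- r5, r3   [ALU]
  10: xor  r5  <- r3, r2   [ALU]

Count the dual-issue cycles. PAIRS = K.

#0 head=0: xor;st i0/i1 pair
#1 head=2: sub i2 WAW r2
#2 head=3: and;xor i3/i4 pair
#3 head=5: st;and i5/i6 pair
#4 head=7: blt i7 no-port BR/MEM
#5 head=8: st;sll i8/i9 pair
#6 head=10: xor i10 tail

PAIRS = 4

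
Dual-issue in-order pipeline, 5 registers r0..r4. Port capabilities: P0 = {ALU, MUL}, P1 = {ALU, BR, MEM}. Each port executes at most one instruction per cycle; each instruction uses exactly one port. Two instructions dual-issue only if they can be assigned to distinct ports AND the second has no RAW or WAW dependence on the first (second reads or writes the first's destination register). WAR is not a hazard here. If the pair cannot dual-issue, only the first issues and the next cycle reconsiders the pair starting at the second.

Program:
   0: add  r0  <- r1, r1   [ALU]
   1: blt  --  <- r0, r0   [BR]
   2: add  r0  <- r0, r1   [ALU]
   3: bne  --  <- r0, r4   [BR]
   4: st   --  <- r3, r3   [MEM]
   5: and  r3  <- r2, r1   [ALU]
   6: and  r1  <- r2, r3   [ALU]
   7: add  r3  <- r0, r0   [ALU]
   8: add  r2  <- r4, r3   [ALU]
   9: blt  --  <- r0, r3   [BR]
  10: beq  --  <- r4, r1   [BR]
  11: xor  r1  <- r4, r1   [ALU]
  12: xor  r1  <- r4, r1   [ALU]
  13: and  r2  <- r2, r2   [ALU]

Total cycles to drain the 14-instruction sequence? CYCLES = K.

CYCLES = 8

#0 head=0: add.ALU i0 RAW r0
#1 head=1: blt.BR add.ALU i1+i2 2-wide
#2 head=3: bne.BR i3 no-port BR/MEM
#3 head=4: st.MEM and.ALU i4+i5 2-wide
#4 head=6: and.ALU add.ALU i6+i7 2-wide
#5 head=8: add.ALU blt.BR i8+i9 2-wide
#6 head=10: beq.BR xor.ALU i10+i11 2-wide
#7 head=12: xor.ALU and.ALU i12+i13 2-wide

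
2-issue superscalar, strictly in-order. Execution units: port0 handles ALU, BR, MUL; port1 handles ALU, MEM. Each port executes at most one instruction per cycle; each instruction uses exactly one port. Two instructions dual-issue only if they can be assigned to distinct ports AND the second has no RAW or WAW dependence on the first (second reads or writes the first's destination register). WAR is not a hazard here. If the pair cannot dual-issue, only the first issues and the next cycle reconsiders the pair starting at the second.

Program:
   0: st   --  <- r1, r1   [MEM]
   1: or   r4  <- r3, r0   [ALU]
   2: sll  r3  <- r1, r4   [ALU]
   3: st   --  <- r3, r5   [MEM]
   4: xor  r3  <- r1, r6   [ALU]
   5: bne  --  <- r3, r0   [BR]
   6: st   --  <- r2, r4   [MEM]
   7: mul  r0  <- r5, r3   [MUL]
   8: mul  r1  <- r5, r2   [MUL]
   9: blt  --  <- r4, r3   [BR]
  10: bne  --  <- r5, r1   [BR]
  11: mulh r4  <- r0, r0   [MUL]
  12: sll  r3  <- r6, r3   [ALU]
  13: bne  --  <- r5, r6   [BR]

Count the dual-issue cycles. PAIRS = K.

0. st or @i0&i1  | 2-wide
1. sll @i2  | RAW r3
2. st xor @i3&i4  | 2-wide
3. bne st @i5&i6  | 2-wide
4. mul @i7  | no-port MUL/MUL
5. mul @i8  | no-port MUL/BR
6. blt @i9  | no-port BR/BR
7. bne @i10  | no-port BR/MUL
8. mulh sll @i11&i12  | 2-wide
9. bne @i13  | tail

PAIRS = 4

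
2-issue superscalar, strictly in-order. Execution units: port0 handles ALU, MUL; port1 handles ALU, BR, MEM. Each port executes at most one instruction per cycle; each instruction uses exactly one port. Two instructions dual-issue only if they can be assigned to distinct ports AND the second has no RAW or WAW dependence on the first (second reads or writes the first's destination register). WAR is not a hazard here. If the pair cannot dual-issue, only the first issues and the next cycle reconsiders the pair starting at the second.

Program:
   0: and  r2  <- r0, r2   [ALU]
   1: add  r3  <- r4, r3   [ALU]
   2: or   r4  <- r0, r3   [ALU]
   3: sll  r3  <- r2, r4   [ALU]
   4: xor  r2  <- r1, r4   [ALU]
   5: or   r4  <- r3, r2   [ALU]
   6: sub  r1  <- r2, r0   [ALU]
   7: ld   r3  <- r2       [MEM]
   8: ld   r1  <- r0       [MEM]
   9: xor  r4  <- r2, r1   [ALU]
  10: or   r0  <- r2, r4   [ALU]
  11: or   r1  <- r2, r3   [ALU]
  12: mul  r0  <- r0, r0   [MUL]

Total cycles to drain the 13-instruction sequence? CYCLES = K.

CYCLES = 9

  cy0 -> i0&i1 (and.ALU/add.ALU) dual
  cy1 -> i2 (or.ALU) RAW r4
  cy2 -> i3&i4 (sll.ALU/xor.ALU) dual
  cy3 -> i5&i6 (or.ALU/sub.ALU) dual
  cy4 -> i7 (ld.MEM) no-port MEM/MEM
  cy5 -> i8 (ld.MEM) RAW r1
  cy6 -> i9 (xor.ALU) RAW r4
  cy7 -> i10&i11 (or.ALU/or.ALU) dual
  cy8 -> i12 (mul.MUL) tail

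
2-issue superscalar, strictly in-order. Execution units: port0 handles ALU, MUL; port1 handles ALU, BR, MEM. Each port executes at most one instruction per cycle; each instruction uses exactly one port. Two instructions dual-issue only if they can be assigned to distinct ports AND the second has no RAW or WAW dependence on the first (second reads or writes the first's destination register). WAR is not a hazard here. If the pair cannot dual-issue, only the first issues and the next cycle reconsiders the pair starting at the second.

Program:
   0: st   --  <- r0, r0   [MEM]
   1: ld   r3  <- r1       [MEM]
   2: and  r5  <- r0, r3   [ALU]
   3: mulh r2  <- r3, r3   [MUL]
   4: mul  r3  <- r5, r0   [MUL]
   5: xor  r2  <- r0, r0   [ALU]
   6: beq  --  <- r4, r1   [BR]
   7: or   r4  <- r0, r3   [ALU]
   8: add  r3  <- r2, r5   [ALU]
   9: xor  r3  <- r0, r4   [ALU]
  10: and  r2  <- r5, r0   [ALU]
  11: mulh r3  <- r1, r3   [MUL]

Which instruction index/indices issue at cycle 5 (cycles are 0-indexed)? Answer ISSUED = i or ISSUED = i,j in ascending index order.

c0: i0 st  no-port MEM/MEM
c1: i1 ld  RAW r3
c2: i2,i3 and mulh  pair
c3: i4,i5 mul xor  pair
c4: i6,i7 beq or  pair
c5: i8 add  WAW r3
c6: i9,i10 xor and  pair
c7: i11 mulh  tail

ISSUED = 8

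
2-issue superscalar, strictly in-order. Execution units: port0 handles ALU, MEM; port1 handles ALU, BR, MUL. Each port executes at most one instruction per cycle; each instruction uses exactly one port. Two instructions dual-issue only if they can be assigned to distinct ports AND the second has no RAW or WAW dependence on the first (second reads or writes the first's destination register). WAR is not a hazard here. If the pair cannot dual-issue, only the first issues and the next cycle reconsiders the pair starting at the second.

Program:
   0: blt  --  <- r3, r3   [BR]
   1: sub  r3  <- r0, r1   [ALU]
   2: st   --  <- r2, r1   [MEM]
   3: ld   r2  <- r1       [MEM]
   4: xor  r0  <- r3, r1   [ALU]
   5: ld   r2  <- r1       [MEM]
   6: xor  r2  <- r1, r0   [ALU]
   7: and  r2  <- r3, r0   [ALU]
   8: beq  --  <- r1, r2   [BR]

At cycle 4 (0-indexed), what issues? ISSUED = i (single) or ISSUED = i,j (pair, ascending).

ISSUED = 6

0. blt;sub @i0,i1  | dual
1. st @i2  | no-port MEM/MEM
2. ld;xor @i3,i4  | dual
3. ld @i5  | WAW r2
4. xor @i6  | WAW r2
5. and @i7  | RAW r2
6. beq @i8  | tail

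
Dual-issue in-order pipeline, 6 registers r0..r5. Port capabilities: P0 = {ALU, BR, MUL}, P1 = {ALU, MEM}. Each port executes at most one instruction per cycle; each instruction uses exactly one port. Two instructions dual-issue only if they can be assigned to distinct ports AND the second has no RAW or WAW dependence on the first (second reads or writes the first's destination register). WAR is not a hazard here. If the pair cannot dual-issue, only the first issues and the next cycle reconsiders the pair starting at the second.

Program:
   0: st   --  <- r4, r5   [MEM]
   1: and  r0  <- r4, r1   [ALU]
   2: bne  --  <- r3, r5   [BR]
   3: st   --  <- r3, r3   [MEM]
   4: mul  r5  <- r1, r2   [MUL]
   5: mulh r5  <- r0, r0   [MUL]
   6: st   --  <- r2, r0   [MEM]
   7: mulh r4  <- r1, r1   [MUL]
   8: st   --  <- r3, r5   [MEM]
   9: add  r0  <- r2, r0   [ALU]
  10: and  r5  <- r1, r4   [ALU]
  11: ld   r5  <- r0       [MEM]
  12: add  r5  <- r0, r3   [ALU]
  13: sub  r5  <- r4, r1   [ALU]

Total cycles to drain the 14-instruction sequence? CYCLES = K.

#0 head=0: st.MEM;and.ALU i0&i1 pair
#1 head=2: bne.BR;st.MEM i2&i3 pair
#2 head=4: mul.MUL i4 no-port MUL/MUL
#3 head=5: mulh.MUL;st.MEM i5&i6 pair
#4 head=7: mulh.MUL;st.MEM i7&i8 pair
#5 head=9: add.ALU;and.ALU i9&i10 pair
#6 head=11: ld.MEM i11 WAW r5
#7 head=12: add.ALU i12 WAW r5
#8 head=13: sub.ALU i13 tail

CYCLES = 9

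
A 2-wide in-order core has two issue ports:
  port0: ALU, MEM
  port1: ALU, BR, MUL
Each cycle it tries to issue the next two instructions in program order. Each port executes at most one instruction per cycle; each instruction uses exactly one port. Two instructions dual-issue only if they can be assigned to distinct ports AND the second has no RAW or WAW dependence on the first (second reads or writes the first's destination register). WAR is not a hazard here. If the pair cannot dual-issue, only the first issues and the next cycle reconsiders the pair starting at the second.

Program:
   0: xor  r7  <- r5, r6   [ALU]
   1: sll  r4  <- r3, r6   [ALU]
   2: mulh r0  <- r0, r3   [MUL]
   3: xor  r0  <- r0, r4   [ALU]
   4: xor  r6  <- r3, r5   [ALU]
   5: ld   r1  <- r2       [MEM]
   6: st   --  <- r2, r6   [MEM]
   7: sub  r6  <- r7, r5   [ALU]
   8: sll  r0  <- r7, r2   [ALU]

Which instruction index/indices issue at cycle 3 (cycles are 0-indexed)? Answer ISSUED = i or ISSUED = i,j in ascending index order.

ISSUED = 5

#0 head=0: xor.ALU+sll.ALU i0&i1 2-wide
#1 head=2: mulh.MUL i2 RAW+WAW r0
#2 head=3: xor.ALU+xor.ALU i3&i4 2-wide
#3 head=5: ld.MEM i5 no-port MEM/MEM
#4 head=6: st.MEM+sub.ALU i6&i7 2-wide
#5 head=8: sll.ALU i8 tail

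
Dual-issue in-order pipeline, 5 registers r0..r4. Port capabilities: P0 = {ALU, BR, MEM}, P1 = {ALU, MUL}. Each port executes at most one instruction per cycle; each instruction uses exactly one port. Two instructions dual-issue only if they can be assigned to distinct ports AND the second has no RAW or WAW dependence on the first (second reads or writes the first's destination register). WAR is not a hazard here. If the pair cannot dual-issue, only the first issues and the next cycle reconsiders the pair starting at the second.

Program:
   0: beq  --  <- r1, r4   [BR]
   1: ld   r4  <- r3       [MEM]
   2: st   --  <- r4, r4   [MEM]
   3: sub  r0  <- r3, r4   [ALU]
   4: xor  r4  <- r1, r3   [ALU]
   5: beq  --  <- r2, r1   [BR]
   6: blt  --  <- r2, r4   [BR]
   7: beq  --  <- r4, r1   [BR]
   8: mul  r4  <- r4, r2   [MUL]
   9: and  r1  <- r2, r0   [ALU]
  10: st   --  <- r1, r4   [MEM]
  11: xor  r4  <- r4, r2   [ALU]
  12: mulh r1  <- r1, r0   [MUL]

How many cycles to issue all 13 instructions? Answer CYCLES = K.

CYCLES = 9

[0] i0  beq.BR  -- no-port BR/MEM
[1] i1  ld.MEM  -- no-port MEM/MEM
[2] i2/i3  st.MEM+sub.ALU  -- pair
[3] i4/i5  xor.ALU+beq.BR  -- pair
[4] i6  blt.BR  -- no-port BR/BR
[5] i7/i8  beq.BR+mul.MUL  -- pair
[6] i9  and.ALU  -- RAW r1
[7] i10/i11  st.MEM+xor.ALU  -- pair
[8] i12  mulh.MUL  -- tail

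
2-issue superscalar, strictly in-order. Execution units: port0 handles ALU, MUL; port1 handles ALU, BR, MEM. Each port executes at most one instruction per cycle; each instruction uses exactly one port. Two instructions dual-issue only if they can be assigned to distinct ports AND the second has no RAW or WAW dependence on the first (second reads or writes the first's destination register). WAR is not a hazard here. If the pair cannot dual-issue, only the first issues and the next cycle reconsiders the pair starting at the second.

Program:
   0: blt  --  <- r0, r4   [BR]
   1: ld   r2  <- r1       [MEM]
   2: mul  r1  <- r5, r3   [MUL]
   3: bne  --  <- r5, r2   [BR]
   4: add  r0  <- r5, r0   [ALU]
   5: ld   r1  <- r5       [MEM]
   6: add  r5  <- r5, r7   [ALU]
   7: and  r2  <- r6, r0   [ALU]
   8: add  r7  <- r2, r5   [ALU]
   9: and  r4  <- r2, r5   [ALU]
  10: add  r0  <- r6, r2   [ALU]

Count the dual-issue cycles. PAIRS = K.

t=0 i0:blt ; no-port BR/MEM
t=1 i1,i2:ld mul ; 2-wide
t=2 i3,i4:bne add ; 2-wide
t=3 i5,i6:ld add ; 2-wide
t=4 i7:and ; RAW r2
t=5 i8,i9:add and ; 2-wide
t=6 i10:add ; tail

PAIRS = 4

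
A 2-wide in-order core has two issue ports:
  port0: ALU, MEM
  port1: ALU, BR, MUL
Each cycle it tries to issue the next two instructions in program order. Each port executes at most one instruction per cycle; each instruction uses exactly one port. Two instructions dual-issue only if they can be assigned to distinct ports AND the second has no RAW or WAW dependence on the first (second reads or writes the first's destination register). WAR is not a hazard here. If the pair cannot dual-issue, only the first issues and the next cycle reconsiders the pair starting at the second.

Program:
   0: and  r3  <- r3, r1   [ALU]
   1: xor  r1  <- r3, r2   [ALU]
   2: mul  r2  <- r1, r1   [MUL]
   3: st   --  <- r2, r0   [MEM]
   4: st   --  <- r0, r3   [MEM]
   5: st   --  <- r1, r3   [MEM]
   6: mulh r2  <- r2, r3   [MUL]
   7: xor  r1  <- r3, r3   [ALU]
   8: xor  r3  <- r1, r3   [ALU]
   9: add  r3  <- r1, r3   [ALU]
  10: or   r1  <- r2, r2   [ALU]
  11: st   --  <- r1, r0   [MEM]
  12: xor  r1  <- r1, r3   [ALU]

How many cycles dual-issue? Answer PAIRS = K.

#0 head=0: and i0 RAW r3
#1 head=1: xor i1 RAW r1
#2 head=2: mul i2 RAW r2
#3 head=3: st i3 no-port MEM/MEM
#4 head=4: st i4 no-port MEM/MEM
#5 head=5: st mulh i5&i6 dual
#6 head=7: xor i7 RAW r1
#7 head=8: xor i8 RAW+WAW r3
#8 head=9: add or i9&i10 dual
#9 head=11: st xor i11&i12 dual

PAIRS = 3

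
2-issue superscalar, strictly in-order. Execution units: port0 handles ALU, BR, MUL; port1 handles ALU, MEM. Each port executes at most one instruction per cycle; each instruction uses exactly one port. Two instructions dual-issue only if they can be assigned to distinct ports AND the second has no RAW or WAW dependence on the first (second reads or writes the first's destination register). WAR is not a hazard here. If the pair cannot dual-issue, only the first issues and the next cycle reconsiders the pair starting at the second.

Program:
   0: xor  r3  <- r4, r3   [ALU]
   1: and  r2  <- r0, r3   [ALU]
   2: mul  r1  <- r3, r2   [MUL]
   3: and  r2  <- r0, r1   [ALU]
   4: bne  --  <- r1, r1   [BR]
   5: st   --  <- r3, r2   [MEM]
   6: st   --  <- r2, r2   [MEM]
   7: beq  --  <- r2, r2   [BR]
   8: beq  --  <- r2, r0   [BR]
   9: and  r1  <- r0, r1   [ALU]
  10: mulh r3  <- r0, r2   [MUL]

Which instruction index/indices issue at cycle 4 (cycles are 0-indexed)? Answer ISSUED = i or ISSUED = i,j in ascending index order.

ISSUED = 5

[0] i0  xor.ALU  -- RAW r3
[1] i1  and.ALU  -- RAW r2
[2] i2  mul.MUL  -- RAW r1
[3] i3+i4  and.ALU+bne.BR  -- 2-wide
[4] i5  st.MEM  -- no-port MEM/MEM
[5] i6+i7  st.MEM+beq.BR  -- 2-wide
[6] i8+i9  beq.BR+and.ALU  -- 2-wide
[7] i10  mulh.MUL  -- tail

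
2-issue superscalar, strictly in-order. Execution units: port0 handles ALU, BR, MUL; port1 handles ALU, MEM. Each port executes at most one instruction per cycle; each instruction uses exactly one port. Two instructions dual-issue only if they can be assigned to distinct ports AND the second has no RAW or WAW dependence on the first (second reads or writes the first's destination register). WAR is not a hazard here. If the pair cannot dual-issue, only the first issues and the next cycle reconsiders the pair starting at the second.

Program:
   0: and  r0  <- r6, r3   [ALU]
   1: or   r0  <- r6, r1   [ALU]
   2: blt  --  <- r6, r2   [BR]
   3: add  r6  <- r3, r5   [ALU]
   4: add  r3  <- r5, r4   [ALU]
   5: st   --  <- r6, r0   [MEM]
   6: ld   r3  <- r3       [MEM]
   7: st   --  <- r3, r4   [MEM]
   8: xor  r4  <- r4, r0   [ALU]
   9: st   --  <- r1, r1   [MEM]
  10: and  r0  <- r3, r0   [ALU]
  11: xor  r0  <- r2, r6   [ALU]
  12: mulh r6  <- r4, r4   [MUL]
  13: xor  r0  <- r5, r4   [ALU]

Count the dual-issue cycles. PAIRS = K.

PAIRS = 5

  cy0 -> i0 (and.ALU) WAW r0
  cy1 -> i1&i2 (or.ALU blt.BR) pair
  cy2 -> i3&i4 (add.ALU add.ALU) pair
  cy3 -> i5 (st.MEM) no-port MEM/MEM
  cy4 -> i6 (ld.MEM) no-port MEM/MEM
  cy5 -> i7&i8 (st.MEM xor.ALU) pair
  cy6 -> i9&i10 (st.MEM and.ALU) pair
  cy7 -> i11&i12 (xor.ALU mulh.MUL) pair
  cy8 -> i13 (xor.ALU) tail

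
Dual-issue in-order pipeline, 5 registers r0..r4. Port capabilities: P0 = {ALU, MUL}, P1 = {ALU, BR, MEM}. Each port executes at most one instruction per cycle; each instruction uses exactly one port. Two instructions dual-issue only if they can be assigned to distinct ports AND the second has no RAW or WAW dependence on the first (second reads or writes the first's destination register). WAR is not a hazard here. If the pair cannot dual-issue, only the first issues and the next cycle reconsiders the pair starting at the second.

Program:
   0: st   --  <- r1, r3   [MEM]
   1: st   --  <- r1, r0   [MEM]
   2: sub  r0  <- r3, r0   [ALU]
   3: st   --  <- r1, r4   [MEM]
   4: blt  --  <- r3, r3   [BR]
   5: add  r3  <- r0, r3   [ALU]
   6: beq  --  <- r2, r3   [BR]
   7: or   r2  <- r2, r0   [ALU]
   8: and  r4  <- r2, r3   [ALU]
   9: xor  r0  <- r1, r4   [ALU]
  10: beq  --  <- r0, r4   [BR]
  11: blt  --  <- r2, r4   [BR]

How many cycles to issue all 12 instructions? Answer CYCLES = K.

CYCLES = 9

#0 head=0: st i0 no-port MEM/MEM
#1 head=1: st+sub i1&i2 pair
#2 head=3: st i3 no-port MEM/BR
#3 head=4: blt+add i4&i5 pair
#4 head=6: beq+or i6&i7 pair
#5 head=8: and i8 RAW r4
#6 head=9: xor i9 RAW r0
#7 head=10: beq i10 no-port BR/BR
#8 head=11: blt i11 tail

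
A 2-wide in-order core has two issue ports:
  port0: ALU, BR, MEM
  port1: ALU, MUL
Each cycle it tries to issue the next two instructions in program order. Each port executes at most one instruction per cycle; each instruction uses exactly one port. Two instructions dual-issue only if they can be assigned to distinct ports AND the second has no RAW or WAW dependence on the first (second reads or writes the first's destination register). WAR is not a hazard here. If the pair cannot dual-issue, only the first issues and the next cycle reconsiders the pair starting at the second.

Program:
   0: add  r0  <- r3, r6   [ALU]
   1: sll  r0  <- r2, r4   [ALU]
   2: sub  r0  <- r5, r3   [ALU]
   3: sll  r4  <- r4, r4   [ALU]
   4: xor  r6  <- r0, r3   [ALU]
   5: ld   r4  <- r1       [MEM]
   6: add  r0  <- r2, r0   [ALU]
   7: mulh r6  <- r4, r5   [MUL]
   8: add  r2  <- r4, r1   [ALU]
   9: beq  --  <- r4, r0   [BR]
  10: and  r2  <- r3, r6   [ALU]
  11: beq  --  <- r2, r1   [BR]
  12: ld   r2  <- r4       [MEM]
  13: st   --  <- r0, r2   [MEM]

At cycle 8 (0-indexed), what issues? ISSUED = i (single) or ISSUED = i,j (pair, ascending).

ISSUED = 12

0. add @i0  | WAW r0
1. sll @i1  | WAW r0
2. sub+sll @i2/i3  | pair
3. xor+ld @i4/i5  | pair
4. add+mulh @i6/i7  | pair
5. add+beq @i8/i9  | pair
6. and @i10  | RAW r2
7. beq @i11  | no-port BR/MEM
8. ld @i12  | no-port MEM/MEM
9. st @i13  | tail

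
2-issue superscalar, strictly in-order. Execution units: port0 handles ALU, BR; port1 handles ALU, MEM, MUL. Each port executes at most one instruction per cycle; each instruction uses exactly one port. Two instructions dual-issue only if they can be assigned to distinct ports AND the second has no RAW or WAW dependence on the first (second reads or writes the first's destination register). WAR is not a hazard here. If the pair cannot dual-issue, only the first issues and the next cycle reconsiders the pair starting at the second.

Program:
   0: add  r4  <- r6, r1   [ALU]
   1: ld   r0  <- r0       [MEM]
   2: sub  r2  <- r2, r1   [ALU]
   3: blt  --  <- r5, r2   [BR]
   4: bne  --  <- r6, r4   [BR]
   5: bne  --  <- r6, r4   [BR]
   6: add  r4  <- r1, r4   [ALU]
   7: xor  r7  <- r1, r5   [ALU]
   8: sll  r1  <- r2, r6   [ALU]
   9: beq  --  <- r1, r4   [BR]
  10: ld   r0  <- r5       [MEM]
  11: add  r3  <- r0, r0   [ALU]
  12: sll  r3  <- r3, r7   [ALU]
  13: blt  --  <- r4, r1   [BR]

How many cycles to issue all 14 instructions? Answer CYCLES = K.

0. add.ALU;ld.MEM @i0,i1  | dual
1. sub.ALU @i2  | RAW r2
2. blt.BR @i3  | no-port BR/BR
3. bne.BR @i4  | no-port BR/BR
4. bne.BR;add.ALU @i5,i6  | dual
5. xor.ALU;sll.ALU @i7,i8  | dual
6. beq.BR;ld.MEM @i9,i10  | dual
7. add.ALU @i11  | RAW+WAW r3
8. sll.ALU;blt.BR @i12,i13  | dual

CYCLES = 9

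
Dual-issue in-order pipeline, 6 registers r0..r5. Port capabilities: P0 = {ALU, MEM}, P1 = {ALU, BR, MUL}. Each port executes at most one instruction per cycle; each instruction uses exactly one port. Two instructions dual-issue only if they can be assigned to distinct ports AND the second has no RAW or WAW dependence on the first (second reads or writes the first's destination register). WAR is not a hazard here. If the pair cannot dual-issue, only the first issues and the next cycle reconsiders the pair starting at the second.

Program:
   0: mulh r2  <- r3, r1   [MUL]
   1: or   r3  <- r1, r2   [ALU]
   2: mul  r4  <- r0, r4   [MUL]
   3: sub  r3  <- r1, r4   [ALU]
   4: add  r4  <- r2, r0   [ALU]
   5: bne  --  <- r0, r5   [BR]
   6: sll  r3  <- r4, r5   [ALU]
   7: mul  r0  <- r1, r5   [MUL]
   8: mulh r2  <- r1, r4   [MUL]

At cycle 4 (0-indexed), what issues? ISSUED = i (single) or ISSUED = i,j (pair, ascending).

ISSUED = 7

[0] i0  mulh  -- RAW r2
[1] i1&i2  or/mul  -- 2-wide
[2] i3&i4  sub/add  -- 2-wide
[3] i5&i6  bne/sll  -- 2-wide
[4] i7  mul  -- no-port MUL/MUL
[5] i8  mulh  -- tail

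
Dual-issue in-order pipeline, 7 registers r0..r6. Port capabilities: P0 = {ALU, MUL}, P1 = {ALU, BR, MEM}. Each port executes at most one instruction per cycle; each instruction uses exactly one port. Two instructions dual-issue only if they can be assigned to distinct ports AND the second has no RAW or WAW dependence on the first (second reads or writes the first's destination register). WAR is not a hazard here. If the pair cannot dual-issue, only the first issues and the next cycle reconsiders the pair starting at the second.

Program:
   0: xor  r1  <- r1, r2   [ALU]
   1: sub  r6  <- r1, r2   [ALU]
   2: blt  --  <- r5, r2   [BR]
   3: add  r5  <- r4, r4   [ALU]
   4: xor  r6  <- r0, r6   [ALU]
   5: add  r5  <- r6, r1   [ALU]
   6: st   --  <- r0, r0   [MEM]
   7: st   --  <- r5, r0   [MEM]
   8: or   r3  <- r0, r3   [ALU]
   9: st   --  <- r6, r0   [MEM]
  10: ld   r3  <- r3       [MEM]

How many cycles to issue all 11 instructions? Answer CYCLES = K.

CYCLES = 7

0. xor @i0  | RAW r1
1. sub+blt @i1,i2  | 2-wide
2. add+xor @i3,i4  | 2-wide
3. add+st @i5,i6  | 2-wide
4. st+or @i7,i8  | 2-wide
5. st @i9  | no-port MEM/MEM
6. ld @i10  | tail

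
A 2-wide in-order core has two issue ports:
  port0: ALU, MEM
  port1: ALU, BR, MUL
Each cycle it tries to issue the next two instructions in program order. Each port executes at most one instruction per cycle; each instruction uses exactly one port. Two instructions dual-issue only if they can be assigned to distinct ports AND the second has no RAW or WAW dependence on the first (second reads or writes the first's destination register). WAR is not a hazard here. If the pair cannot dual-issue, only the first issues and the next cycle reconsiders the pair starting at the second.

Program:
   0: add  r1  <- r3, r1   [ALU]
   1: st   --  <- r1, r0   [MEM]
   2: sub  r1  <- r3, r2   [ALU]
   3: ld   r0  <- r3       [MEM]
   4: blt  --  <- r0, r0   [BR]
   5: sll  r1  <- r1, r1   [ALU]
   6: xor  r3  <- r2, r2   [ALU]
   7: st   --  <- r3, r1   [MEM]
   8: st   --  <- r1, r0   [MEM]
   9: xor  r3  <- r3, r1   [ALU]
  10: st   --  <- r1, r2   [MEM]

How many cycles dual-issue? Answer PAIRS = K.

PAIRS = 3

0. add @i0  | RAW r1
1. st;sub @i1/i2  | dual
2. ld @i3  | RAW r0
3. blt;sll @i4/i5  | dual
4. xor @i6  | RAW r3
5. st @i7  | no-port MEM/MEM
6. st;xor @i8/i9  | dual
7. st @i10  | tail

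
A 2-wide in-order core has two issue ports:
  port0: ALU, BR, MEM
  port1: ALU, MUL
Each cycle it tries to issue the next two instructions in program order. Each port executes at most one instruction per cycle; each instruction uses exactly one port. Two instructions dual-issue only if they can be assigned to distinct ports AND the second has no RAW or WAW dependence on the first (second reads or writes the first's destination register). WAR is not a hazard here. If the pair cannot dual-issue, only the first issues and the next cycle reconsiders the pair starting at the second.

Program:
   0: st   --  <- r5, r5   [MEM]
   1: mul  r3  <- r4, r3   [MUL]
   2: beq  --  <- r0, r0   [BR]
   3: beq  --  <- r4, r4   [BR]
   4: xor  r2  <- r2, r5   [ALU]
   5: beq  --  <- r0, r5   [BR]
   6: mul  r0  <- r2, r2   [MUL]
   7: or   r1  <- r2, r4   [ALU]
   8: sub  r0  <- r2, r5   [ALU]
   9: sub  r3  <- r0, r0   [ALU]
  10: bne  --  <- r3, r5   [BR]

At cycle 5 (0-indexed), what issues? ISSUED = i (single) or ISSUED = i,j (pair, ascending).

  cy0 -> i0,i1 (st.MEM+mul.MUL) dual
  cy1 -> i2 (beq.BR) no-port BR/BR
  cy2 -> i3,i4 (beq.BR+xor.ALU) dual
  cy3 -> i5,i6 (beq.BR+mul.MUL) dual
  cy4 -> i7,i8 (or.ALU+sub.ALU) dual
  cy5 -> i9 (sub.ALU) RAW r3
  cy6 -> i10 (bne.BR) tail

ISSUED = 9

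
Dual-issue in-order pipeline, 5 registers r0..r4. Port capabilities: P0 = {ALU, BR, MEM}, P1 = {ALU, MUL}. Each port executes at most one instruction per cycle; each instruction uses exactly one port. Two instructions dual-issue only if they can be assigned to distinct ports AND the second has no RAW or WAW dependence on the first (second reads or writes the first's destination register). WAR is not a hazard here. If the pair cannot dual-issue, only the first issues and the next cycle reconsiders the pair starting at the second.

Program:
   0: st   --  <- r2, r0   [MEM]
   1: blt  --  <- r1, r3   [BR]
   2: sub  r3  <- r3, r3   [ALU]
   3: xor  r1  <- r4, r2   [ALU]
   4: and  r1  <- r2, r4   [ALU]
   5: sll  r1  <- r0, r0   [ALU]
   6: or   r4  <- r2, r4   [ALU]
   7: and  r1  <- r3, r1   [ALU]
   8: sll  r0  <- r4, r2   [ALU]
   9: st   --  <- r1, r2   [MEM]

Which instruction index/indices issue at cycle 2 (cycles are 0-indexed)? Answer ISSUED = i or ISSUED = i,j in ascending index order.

0. st.MEM @i0  | no-port MEM/BR
1. blt.BR sub.ALU @i1,i2  | pair
2. xor.ALU @i3  | WAW r1
3. and.ALU @i4  | WAW r1
4. sll.ALU or.ALU @i5,i6  | pair
5. and.ALU sll.ALU @i7,i8  | pair
6. st.MEM @i9  | tail

ISSUED = 3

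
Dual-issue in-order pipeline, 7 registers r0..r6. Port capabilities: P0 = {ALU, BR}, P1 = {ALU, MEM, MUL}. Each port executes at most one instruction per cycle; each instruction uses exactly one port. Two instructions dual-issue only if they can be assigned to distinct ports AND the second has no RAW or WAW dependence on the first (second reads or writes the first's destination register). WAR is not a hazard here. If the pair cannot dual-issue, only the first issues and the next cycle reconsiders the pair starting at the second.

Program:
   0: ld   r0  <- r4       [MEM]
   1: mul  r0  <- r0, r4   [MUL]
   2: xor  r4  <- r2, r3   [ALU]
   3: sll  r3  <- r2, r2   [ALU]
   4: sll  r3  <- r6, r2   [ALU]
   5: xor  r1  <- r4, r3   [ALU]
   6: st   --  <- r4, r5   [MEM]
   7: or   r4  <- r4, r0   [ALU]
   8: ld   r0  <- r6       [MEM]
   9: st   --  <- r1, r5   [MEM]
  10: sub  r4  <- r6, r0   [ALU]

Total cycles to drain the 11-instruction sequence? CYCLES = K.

CYCLES = 7

  cy0 -> i0 (ld) no-port MEM/MUL
  cy1 -> i1,i2 (mul/xor) 2-wide
  cy2 -> i3 (sll) WAW r3
  cy3 -> i4 (sll) RAW r3
  cy4 -> i5,i6 (xor/st) 2-wide
  cy5 -> i7,i8 (or/ld) 2-wide
  cy6 -> i9,i10 (st/sub) 2-wide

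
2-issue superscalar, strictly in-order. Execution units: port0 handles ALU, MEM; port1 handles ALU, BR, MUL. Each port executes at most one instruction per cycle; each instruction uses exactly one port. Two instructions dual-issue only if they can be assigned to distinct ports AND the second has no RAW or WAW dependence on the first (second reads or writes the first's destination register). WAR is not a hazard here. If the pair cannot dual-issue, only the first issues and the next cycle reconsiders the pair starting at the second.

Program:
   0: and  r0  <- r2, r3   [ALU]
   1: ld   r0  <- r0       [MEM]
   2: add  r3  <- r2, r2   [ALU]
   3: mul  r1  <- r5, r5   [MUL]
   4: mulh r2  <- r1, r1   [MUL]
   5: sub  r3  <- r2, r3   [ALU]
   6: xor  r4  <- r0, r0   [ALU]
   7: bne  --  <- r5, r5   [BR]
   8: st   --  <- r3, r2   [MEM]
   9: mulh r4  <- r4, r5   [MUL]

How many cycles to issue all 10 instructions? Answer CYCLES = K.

CYCLES = 7

0. and.ALU @i0  | RAW+WAW r0
1. ld.MEM;add.ALU @i1+i2  | 2-wide
2. mul.MUL @i3  | no-port MUL/MUL
3. mulh.MUL @i4  | RAW r2
4. sub.ALU;xor.ALU @i5+i6  | 2-wide
5. bne.BR;st.MEM @i7+i8  | 2-wide
6. mulh.MUL @i9  | tail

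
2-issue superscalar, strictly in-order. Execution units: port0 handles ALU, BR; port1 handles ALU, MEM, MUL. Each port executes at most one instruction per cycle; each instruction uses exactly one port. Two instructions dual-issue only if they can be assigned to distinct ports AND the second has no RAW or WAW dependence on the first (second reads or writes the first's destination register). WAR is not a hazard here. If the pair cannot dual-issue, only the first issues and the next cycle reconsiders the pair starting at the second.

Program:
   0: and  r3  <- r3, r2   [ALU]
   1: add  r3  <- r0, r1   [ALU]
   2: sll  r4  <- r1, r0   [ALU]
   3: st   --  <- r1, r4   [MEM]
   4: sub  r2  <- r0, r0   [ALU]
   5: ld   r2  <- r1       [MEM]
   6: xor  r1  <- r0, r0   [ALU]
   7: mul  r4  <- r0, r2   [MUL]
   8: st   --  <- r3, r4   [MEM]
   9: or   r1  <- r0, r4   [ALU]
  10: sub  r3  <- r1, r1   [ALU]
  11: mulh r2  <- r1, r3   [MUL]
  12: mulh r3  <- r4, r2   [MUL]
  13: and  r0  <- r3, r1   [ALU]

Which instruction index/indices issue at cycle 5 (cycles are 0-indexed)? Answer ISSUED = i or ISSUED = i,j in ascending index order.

c0: i0 and.ALU  WAW r3
c1: i1+i2 add.ALU+sll.ALU  2-wide
c2: i3+i4 st.MEM+sub.ALU  2-wide
c3: i5+i6 ld.MEM+xor.ALU  2-wide
c4: i7 mul.MUL  no-port MUL/MEM
c5: i8+i9 st.MEM+or.ALU  2-wide
c6: i10 sub.ALU  RAW r3
c7: i11 mulh.MUL  no-port MUL/MUL
c8: i12 mulh.MUL  RAW r3
c9: i13 and.ALU  tail

ISSUED = 8,9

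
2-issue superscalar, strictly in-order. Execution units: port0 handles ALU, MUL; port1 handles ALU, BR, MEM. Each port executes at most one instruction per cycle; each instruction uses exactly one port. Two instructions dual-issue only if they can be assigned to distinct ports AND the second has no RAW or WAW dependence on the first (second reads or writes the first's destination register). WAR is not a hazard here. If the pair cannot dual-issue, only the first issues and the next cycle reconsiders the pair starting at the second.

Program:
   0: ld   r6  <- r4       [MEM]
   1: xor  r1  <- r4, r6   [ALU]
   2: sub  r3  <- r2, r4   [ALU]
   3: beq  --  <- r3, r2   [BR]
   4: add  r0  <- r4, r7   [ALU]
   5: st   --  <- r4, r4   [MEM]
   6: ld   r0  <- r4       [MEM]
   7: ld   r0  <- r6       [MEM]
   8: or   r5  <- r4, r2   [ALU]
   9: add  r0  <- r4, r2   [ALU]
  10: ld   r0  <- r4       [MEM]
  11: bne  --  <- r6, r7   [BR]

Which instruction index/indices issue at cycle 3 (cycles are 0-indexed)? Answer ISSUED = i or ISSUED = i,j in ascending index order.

c0: i0 ld.MEM  RAW r6
c1: i1+i2 xor.ALU/sub.ALU  2-wide
c2: i3+i4 beq.BR/add.ALU  2-wide
c3: i5 st.MEM  no-port MEM/MEM
c4: i6 ld.MEM  no-port MEM/MEM
c5: i7+i8 ld.MEM/or.ALU  2-wide
c6: i9 add.ALU  WAW r0
c7: i10 ld.MEM  no-port MEM/BR
c8: i11 bne.BR  tail

ISSUED = 5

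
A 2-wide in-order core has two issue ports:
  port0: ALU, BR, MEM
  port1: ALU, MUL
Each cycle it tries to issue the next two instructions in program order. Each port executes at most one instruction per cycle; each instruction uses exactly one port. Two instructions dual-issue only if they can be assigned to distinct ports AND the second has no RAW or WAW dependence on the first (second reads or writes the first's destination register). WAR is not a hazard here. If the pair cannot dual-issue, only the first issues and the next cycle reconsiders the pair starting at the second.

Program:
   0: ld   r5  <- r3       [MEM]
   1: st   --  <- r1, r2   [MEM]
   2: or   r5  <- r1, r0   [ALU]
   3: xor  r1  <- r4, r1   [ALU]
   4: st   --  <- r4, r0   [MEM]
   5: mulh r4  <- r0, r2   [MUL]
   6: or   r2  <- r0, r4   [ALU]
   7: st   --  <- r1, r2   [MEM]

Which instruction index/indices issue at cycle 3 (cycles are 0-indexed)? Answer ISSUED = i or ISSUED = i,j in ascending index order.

[0] i0  ld  -- no-port MEM/MEM
[1] i1&i2  st+or  -- pair
[2] i3&i4  xor+st  -- pair
[3] i5  mulh  -- RAW r4
[4] i6  or  -- RAW r2
[5] i7  st  -- tail

ISSUED = 5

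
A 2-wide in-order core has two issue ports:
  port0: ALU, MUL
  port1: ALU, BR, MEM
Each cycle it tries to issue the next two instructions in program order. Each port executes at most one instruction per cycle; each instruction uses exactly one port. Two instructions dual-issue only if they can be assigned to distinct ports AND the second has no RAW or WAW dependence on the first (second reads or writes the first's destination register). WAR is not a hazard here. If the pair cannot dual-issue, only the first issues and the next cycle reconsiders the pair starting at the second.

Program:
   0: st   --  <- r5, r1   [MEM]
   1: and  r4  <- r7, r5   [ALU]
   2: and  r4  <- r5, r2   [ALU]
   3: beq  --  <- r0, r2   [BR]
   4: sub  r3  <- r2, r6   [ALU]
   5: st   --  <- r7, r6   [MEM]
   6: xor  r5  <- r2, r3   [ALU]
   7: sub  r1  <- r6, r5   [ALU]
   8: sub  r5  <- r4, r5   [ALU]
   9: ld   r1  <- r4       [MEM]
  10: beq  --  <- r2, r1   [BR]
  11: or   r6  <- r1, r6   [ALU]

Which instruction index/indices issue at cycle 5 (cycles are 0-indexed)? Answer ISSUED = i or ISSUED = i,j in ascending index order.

0. st.MEM;and.ALU @i0+i1  | 2-wide
1. and.ALU;beq.BR @i2+i3  | 2-wide
2. sub.ALU;st.MEM @i4+i5  | 2-wide
3. xor.ALU @i6  | RAW r5
4. sub.ALU;sub.ALU @i7+i8  | 2-wide
5. ld.MEM @i9  | no-port MEM/BR
6. beq.BR;or.ALU @i10+i11  | 2-wide

ISSUED = 9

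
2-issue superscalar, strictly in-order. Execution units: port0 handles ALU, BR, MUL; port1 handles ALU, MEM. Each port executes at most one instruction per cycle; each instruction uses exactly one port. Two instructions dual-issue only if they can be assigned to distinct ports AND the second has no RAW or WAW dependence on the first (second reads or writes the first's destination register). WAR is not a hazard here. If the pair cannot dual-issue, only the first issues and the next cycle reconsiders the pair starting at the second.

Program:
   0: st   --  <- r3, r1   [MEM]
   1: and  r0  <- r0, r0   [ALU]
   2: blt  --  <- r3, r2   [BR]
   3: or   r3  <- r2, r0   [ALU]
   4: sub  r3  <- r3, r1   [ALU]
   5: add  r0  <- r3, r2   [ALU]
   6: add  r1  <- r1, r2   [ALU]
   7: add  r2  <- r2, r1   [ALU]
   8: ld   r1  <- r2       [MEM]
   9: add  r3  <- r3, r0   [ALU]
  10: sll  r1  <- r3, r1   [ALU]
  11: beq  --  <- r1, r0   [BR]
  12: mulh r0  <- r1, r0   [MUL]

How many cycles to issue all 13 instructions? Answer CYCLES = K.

CYCLES = 9

  cy0 -> i0&i1 (st.MEM/and.ALU) 2-wide
  cy1 -> i2&i3 (blt.BR/or.ALU) 2-wide
  cy2 -> i4 (sub.ALU) RAW r3
  cy3 -> i5&i6 (add.ALU/add.ALU) 2-wide
  cy4 -> i7 (add.ALU) RAW r2
  cy5 -> i8&i9 (ld.MEM/add.ALU) 2-wide
  cy6 -> i10 (sll.ALU) RAW r1
  cy7 -> i11 (beq.BR) no-port BR/MUL
  cy8 -> i12 (mulh.MUL) tail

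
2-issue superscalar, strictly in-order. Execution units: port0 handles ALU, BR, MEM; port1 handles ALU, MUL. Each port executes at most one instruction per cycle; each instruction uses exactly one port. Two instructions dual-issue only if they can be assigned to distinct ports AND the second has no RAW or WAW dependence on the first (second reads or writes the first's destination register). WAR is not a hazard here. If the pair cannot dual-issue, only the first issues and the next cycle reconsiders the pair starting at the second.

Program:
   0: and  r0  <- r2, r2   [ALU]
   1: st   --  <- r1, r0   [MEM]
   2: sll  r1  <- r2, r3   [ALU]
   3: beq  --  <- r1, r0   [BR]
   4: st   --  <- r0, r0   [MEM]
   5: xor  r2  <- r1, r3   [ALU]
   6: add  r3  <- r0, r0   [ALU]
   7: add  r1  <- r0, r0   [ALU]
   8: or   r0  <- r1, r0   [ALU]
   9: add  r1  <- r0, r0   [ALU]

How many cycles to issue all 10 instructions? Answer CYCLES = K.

CYCLES = 7

#0 head=0: and i0 RAW r0
#1 head=1: st+sll i1,i2 pair
#2 head=3: beq i3 no-port BR/MEM
#3 head=4: st+xor i4,i5 pair
#4 head=6: add+add i6,i7 pair
#5 head=8: or i8 RAW r0
#6 head=9: add i9 tail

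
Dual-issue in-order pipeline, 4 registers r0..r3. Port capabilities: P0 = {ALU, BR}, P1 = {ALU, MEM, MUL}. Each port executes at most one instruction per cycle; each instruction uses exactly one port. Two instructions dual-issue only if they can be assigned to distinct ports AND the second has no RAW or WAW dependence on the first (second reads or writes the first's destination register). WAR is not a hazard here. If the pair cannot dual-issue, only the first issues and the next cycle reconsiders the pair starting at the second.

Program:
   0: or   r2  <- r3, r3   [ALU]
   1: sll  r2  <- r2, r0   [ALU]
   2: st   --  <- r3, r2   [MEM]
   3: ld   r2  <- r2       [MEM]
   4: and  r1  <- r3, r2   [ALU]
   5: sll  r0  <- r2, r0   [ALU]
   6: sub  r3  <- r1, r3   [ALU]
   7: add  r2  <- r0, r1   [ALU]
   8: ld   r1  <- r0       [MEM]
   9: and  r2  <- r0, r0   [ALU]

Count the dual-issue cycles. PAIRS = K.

PAIRS = 3

0. or.ALU @i0  | RAW+WAW r2
1. sll.ALU @i1  | RAW r2
2. st.MEM @i2  | no-port MEM/MEM
3. ld.MEM @i3  | RAW r2
4. and.ALU/sll.ALU @i4/i5  | dual
5. sub.ALU/add.ALU @i6/i7  | dual
6. ld.MEM/and.ALU @i8/i9  | dual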